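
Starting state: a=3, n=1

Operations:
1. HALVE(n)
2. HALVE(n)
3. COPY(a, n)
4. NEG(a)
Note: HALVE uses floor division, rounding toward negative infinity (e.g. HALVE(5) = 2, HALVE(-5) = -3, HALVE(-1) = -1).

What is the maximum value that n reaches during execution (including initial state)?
1

Values of n at each step:
Initial: n = 1 ← maximum
After step 1: n = 0
After step 2: n = 0
After step 3: n = 0
After step 4: n = 0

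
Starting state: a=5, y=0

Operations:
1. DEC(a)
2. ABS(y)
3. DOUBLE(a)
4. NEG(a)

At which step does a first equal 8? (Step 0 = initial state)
Step 3

Tracing a:
Initial: a = 5
After step 1: a = 4
After step 2: a = 4
After step 3: a = 8 ← first occurrence
After step 4: a = -8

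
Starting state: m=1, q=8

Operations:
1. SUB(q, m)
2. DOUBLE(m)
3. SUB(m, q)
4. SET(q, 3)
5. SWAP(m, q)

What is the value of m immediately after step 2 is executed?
m = 2

Tracing m through execution:
Initial: m = 1
After step 1 (SUB(q, m)): m = 1
After step 2 (DOUBLE(m)): m = 2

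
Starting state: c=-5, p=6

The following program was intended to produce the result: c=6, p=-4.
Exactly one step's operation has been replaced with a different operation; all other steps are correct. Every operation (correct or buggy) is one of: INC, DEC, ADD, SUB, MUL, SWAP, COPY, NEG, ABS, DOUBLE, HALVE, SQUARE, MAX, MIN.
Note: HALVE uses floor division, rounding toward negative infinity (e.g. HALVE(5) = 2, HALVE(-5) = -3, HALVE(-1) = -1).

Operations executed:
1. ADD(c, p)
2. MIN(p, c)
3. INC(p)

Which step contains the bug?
Step 1

Trace with buggy code:
Initial: c=-5, p=6
After step 1: c=1, p=6
After step 2: c=1, p=1
After step 3: c=1, p=2
Actual final c=1, p=2 ≠ expected c=6, p=-4.
Step 1 is the only position where a single-operation replacement can produce the expected result.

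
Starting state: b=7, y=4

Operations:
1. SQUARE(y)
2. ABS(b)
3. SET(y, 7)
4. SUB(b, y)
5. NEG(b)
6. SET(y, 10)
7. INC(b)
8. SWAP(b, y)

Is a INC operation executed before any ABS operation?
No

First INC: step 7
First ABS: step 2
Since 7 > 2, ABS comes first.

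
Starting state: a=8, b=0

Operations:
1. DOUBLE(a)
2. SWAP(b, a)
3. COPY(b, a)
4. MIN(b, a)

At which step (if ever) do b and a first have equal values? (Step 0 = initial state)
Step 3

b and a first become equal after step 3.

Comparing values at each step:
Initial: b=0, a=8
After step 1: b=0, a=16
After step 2: b=16, a=0
After step 3: b=0, a=0 ← equal!
After step 4: b=0, a=0 ← equal!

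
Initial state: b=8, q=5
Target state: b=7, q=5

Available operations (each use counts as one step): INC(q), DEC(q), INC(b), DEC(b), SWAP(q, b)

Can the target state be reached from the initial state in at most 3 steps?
Yes

Path (1 step): DEC(b)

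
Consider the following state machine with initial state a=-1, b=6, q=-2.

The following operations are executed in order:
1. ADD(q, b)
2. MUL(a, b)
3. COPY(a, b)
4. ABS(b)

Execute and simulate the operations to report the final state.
{a: 6, b: 6, q: 4}

Step-by-step execution:
Initial: a=-1, b=6, q=-2
After step 1 (ADD(q, b)): a=-1, b=6, q=4
After step 2 (MUL(a, b)): a=-6, b=6, q=4
After step 3 (COPY(a, b)): a=6, b=6, q=4
After step 4 (ABS(b)): a=6, b=6, q=4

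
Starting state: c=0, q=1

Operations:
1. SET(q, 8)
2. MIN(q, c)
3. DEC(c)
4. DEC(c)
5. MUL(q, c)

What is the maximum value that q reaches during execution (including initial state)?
8

Values of q at each step:
Initial: q = 1
After step 1: q = 8 ← maximum
After step 2: q = 0
After step 3: q = 0
After step 4: q = 0
After step 5: q = 0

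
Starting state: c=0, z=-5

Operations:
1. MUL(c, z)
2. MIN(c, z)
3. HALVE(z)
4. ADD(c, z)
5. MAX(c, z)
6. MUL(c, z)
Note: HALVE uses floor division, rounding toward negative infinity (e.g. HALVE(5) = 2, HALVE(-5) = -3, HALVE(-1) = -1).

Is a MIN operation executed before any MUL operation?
No

First MIN: step 2
First MUL: step 1
Since 2 > 1, MUL comes first.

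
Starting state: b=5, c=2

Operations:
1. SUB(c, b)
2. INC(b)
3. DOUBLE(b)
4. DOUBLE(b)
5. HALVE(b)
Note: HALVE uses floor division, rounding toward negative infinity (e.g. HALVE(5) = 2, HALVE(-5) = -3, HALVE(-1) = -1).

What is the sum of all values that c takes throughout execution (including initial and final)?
-13

Values of c at each step:
Initial: c = 2
After step 1: c = -3
After step 2: c = -3
After step 3: c = -3
After step 4: c = -3
After step 5: c = -3
Sum = 2 + -3 + -3 + -3 + -3 + -3 = -13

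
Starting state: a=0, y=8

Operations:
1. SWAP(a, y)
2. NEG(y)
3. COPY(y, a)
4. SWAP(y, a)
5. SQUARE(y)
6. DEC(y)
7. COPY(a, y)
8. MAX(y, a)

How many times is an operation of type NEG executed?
1

Counting NEG operations:
Step 2: NEG(y) ← NEG
Total: 1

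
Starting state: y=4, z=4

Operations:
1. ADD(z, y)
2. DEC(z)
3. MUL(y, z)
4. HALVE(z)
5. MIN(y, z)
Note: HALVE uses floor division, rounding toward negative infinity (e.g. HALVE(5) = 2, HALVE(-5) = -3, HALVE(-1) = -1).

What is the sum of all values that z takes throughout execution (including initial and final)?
32

Values of z at each step:
Initial: z = 4
After step 1: z = 8
After step 2: z = 7
After step 3: z = 7
After step 4: z = 3
After step 5: z = 3
Sum = 4 + 8 + 7 + 7 + 3 + 3 = 32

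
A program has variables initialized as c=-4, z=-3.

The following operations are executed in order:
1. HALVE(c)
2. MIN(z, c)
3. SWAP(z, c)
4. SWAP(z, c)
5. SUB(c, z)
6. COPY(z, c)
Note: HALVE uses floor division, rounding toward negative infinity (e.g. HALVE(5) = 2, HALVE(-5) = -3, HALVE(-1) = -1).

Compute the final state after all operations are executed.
{c: 1, z: 1}

Step-by-step execution:
Initial: c=-4, z=-3
After step 1 (HALVE(c)): c=-2, z=-3
After step 2 (MIN(z, c)): c=-2, z=-3
After step 3 (SWAP(z, c)): c=-3, z=-2
After step 4 (SWAP(z, c)): c=-2, z=-3
After step 5 (SUB(c, z)): c=1, z=-3
After step 6 (COPY(z, c)): c=1, z=1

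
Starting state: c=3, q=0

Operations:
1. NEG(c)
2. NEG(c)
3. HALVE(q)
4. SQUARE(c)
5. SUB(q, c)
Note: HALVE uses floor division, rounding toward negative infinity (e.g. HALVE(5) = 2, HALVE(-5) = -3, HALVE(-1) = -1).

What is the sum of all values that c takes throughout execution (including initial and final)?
24

Values of c at each step:
Initial: c = 3
After step 1: c = -3
After step 2: c = 3
After step 3: c = 3
After step 4: c = 9
After step 5: c = 9
Sum = 3 + -3 + 3 + 3 + 9 + 9 = 24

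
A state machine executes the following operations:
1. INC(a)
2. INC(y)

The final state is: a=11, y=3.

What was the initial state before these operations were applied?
a=10, y=2

Working backwards:
Final state: a=11, y=3
Before step 2 (INC(y)): a=11, y=2
Before step 1 (INC(a)): a=10, y=2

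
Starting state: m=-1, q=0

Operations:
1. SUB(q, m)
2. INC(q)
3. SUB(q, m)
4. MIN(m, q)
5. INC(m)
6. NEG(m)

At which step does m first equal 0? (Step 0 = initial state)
Step 5

Tracing m:
Initial: m = -1
After step 1: m = -1
After step 2: m = -1
After step 3: m = -1
After step 4: m = -1
After step 5: m = 0 ← first occurrence
After step 6: m = 0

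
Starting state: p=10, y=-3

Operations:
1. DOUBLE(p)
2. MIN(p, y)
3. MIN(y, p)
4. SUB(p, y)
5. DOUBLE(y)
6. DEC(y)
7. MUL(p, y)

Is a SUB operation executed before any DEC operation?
Yes

First SUB: step 4
First DEC: step 6
Since 4 < 6, SUB comes first.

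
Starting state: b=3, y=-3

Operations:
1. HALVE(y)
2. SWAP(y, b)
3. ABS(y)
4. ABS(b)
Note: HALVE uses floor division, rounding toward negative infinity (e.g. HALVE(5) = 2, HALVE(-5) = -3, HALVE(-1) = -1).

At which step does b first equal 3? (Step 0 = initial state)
Step 0

Tracing b:
Initial: b = 3 ← first occurrence
After step 1: b = 3
After step 2: b = -2
After step 3: b = -2
After step 4: b = 2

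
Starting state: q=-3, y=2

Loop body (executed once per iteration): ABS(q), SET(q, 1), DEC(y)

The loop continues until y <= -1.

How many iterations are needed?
3

Tracing iterations:
Initial: q=-3, y=2
After iteration 1: q=1, y=1
After iteration 2: q=1, y=0
After iteration 3: q=1, y=-1
y <= -1 now holds, so the loop exits after 3 iterations.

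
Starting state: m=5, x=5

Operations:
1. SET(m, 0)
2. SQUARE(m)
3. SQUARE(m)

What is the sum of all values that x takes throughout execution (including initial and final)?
20

Values of x at each step:
Initial: x = 5
After step 1: x = 5
After step 2: x = 5
After step 3: x = 5
Sum = 5 + 5 + 5 + 5 = 20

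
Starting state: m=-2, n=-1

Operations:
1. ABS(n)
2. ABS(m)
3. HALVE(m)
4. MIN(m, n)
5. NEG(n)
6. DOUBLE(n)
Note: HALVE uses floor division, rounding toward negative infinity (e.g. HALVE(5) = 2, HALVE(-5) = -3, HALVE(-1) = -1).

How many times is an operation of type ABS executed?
2

Counting ABS operations:
Step 1: ABS(n) ← ABS
Step 2: ABS(m) ← ABS
Total: 2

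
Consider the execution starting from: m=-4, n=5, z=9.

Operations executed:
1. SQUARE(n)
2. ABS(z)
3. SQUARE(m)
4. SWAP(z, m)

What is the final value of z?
z = 16

Tracing execution:
Step 1: SQUARE(n) → z = 9
Step 2: ABS(z) → z = 9
Step 3: SQUARE(m) → z = 9
Step 4: SWAP(z, m) → z = 16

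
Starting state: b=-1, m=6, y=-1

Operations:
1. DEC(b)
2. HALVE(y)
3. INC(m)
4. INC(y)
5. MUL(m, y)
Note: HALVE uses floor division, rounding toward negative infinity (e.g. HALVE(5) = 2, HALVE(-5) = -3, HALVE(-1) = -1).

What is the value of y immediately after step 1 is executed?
y = -1

Tracing y through execution:
Initial: y = -1
After step 1 (DEC(b)): y = -1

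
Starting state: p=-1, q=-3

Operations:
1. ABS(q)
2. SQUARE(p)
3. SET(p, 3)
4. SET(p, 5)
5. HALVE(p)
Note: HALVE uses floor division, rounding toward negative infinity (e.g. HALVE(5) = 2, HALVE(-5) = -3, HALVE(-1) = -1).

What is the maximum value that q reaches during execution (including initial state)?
3

Values of q at each step:
Initial: q = -3
After step 1: q = 3 ← maximum
After step 2: q = 3
After step 3: q = 3
After step 4: q = 3
After step 5: q = 3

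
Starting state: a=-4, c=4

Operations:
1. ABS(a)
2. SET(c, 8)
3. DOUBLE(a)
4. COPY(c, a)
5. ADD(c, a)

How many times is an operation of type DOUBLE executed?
1

Counting DOUBLE operations:
Step 3: DOUBLE(a) ← DOUBLE
Total: 1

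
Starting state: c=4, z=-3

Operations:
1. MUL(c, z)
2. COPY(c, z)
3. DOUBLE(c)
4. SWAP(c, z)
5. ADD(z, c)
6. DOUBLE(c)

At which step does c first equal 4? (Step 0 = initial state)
Step 0

Tracing c:
Initial: c = 4 ← first occurrence
After step 1: c = -12
After step 2: c = -3
After step 3: c = -6
After step 4: c = -3
After step 5: c = -3
After step 6: c = -6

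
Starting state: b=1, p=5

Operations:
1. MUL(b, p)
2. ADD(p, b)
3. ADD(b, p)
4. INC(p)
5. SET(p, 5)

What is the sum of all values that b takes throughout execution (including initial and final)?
56

Values of b at each step:
Initial: b = 1
After step 1: b = 5
After step 2: b = 5
After step 3: b = 15
After step 4: b = 15
After step 5: b = 15
Sum = 1 + 5 + 5 + 15 + 15 + 15 = 56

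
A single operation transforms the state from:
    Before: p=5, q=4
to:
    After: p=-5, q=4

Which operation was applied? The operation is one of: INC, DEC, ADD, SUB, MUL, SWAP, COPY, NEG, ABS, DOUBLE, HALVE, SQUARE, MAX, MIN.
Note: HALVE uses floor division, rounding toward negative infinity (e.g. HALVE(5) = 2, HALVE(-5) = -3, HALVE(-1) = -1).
NEG(p)

Analyzing the change:
Before: p=5, q=4
After: p=-5, q=4
Variable p changed from 5 to -5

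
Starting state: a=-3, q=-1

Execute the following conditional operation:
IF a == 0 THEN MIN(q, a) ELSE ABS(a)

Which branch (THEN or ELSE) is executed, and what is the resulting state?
Branch: ELSE, Final state: a=3, q=-1

Evaluating condition: a == 0
a = -3
Condition is False, so ELSE branch executes
After ABS(a): a=3, q=-1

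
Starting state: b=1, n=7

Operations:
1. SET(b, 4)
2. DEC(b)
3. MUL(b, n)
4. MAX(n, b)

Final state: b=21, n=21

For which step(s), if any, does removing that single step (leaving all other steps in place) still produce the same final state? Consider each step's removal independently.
None - removing any single step changes the final result

Testing removal of each single step:
Without step 1: final = b=0, n=7 (different)
Without step 2: final = b=28, n=28 (different)
Without step 3: final = b=3, n=7 (different)
Without step 4: final = b=21, n=7 (different)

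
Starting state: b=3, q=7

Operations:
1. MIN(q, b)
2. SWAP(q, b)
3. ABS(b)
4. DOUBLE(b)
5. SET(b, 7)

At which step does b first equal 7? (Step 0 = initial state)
Step 5

Tracing b:
Initial: b = 3
After step 1: b = 3
After step 2: b = 3
After step 3: b = 3
After step 4: b = 6
After step 5: b = 7 ← first occurrence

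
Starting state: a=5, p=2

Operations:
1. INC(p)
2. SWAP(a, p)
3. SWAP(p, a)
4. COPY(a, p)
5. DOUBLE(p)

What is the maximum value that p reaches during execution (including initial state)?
6

Values of p at each step:
Initial: p = 2
After step 1: p = 3
After step 2: p = 5
After step 3: p = 3
After step 4: p = 3
After step 5: p = 6 ← maximum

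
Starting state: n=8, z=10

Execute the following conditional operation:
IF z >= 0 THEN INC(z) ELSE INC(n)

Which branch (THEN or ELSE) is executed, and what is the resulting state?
Branch: THEN, Final state: n=8, z=11

Evaluating condition: z >= 0
z = 10
Condition is True, so THEN branch executes
After INC(z): n=8, z=11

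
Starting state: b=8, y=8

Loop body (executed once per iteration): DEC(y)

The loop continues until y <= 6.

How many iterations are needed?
2

Tracing iterations:
Initial: b=8, y=8
After iteration 1: b=8, y=7
After iteration 2: b=8, y=6
y <= 6 now holds, so the loop exits after 2 iterations.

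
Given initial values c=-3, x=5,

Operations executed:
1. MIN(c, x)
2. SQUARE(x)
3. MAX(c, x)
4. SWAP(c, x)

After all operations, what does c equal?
c = 25

Tracing execution:
Step 1: MIN(c, x) → c = -3
Step 2: SQUARE(x) → c = -3
Step 3: MAX(c, x) → c = 25
Step 4: SWAP(c, x) → c = 25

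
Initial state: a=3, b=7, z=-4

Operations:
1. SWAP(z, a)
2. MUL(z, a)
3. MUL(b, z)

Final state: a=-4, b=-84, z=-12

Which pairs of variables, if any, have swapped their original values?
None

Comparing initial and final values:
a: 3 → -4
b: 7 → -84
z: -4 → -12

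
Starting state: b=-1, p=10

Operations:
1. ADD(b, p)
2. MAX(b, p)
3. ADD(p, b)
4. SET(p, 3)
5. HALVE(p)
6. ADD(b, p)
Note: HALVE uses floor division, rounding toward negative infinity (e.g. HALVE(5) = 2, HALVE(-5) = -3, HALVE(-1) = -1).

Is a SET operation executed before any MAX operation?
No

First SET: step 4
First MAX: step 2
Since 4 > 2, MAX comes first.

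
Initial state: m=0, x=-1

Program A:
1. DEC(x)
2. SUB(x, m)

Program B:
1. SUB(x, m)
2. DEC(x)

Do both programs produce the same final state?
Yes

Program A final state: m=0, x=-2
Program B final state: m=0, x=-2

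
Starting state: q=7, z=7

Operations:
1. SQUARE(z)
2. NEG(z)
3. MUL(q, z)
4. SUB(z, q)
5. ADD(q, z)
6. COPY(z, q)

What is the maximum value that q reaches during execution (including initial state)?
7

Values of q at each step:
Initial: q = 7 ← maximum
After step 1: q = 7
After step 2: q = 7
After step 3: q = -343
After step 4: q = -343
After step 5: q = -49
After step 6: q = -49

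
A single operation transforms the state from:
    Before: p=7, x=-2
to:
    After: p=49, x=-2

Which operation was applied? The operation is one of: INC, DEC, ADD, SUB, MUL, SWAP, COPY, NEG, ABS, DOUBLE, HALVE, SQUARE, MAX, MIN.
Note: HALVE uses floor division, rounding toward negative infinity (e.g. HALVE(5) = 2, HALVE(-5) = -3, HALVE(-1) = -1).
SQUARE(p)

Analyzing the change:
Before: p=7, x=-2
After: p=49, x=-2
Variable p changed from 7 to 49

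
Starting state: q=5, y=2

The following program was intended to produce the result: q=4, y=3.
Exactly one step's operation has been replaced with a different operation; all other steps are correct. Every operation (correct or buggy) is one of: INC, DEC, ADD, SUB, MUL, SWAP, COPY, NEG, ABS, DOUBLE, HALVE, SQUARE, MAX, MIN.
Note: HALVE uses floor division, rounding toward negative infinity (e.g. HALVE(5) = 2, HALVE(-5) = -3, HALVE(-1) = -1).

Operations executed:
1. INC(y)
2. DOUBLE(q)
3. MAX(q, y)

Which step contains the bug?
Step 2

Trace with buggy code:
Initial: q=5, y=2
After step 1: q=5, y=3
After step 2: q=10, y=3
After step 3: q=10, y=3
Actual final q=10, y=3 ≠ expected q=4, y=3.
Step 2 is the only position where a single-operation replacement can produce the expected result.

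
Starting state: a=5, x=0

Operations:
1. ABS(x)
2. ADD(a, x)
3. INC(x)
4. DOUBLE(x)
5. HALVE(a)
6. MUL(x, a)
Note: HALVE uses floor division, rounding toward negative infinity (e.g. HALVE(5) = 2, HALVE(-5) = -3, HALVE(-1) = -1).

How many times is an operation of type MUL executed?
1

Counting MUL operations:
Step 6: MUL(x, a) ← MUL
Total: 1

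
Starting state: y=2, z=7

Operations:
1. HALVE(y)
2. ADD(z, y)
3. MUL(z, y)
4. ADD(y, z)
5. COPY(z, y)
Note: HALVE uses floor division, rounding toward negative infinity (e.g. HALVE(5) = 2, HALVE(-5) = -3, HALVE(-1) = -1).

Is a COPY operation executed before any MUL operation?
No

First COPY: step 5
First MUL: step 3
Since 5 > 3, MUL comes first.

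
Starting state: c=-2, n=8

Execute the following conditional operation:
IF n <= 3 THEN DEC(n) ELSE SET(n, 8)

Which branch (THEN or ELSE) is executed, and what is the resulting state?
Branch: ELSE, Final state: c=-2, n=8

Evaluating condition: n <= 3
n = 8
Condition is False, so ELSE branch executes
After SET(n, 8): c=-2, n=8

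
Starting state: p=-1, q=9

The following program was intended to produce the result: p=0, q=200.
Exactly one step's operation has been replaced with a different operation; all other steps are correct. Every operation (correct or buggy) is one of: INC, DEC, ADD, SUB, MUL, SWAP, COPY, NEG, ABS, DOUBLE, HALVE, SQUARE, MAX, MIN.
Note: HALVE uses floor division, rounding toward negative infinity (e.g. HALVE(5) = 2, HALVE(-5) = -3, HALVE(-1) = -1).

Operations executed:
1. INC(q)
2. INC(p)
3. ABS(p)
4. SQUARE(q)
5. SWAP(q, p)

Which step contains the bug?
Step 5

Trace with buggy code:
Initial: p=-1, q=9
After step 1: p=-1, q=10
After step 2: p=0, q=10
After step 3: p=0, q=10
After step 4: p=0, q=100
After step 5: p=100, q=0
Actual final p=100, q=0 ≠ expected p=0, q=200.
Step 5 is the only position where a single-operation replacement can produce the expected result.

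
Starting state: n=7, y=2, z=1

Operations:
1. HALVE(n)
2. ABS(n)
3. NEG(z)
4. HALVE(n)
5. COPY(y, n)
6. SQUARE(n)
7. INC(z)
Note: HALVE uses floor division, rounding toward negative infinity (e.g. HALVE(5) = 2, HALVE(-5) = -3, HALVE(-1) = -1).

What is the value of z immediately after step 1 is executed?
z = 1

Tracing z through execution:
Initial: z = 1
After step 1 (HALVE(n)): z = 1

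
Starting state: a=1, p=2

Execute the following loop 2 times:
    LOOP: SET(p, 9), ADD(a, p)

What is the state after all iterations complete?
a=19, p=9

Iteration trace:
Start: a=1, p=2
After iteration 1: a=10, p=9
After iteration 2: a=19, p=9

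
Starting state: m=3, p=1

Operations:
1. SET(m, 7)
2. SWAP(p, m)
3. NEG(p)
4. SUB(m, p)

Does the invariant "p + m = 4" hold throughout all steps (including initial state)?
No, violated after step 1

The invariant is violated after step 1.

State at each step:
Initial: m=3, p=1
After step 1: m=7, p=1
After step 2: m=1, p=7
After step 3: m=1, p=-7
After step 4: m=8, p=-7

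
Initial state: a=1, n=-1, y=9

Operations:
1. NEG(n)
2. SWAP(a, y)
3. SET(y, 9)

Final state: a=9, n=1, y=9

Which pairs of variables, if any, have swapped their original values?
None

Comparing initial and final values:
n: -1 → 1
a: 1 → 9
y: 9 → 9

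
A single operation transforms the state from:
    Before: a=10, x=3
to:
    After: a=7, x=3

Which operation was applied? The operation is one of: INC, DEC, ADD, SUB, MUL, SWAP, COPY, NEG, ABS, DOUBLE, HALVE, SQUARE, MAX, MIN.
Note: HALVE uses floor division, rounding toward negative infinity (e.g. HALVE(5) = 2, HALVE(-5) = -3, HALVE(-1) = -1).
SUB(a, x)

Analyzing the change:
Before: a=10, x=3
After: a=7, x=3
Variable a changed from 10 to 7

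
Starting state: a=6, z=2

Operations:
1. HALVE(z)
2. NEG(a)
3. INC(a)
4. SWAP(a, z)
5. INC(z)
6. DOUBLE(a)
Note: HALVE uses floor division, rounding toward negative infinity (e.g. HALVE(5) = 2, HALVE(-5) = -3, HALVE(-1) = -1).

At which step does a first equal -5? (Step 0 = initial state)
Step 3

Tracing a:
Initial: a = 6
After step 1: a = 6
After step 2: a = -6
After step 3: a = -5 ← first occurrence
After step 4: a = 1
After step 5: a = 1
After step 6: a = 2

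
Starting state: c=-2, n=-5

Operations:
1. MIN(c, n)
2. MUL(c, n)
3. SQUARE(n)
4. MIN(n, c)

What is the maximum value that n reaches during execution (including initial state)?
25

Values of n at each step:
Initial: n = -5
After step 1: n = -5
After step 2: n = -5
After step 3: n = 25 ← maximum
After step 4: n = 25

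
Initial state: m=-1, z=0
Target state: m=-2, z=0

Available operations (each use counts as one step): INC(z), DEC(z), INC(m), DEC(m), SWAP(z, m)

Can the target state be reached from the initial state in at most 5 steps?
Yes

Path (1 step): DEC(m)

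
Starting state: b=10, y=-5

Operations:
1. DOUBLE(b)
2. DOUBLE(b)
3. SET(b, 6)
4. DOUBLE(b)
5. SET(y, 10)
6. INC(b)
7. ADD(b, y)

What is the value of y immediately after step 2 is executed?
y = -5

Tracing y through execution:
Initial: y = -5
After step 1 (DOUBLE(b)): y = -5
After step 2 (DOUBLE(b)): y = -5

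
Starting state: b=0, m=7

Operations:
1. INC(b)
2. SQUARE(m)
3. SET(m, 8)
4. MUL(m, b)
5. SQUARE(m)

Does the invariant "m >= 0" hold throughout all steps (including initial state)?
Yes

The invariant holds at every step.

State at each step:
Initial: b=0, m=7
After step 1: b=1, m=7
After step 2: b=1, m=49
After step 3: b=1, m=8
After step 4: b=1, m=8
After step 5: b=1, m=64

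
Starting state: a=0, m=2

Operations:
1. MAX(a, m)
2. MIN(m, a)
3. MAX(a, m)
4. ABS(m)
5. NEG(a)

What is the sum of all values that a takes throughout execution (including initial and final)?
6

Values of a at each step:
Initial: a = 0
After step 1: a = 2
After step 2: a = 2
After step 3: a = 2
After step 4: a = 2
After step 5: a = -2
Sum = 0 + 2 + 2 + 2 + 2 + -2 = 6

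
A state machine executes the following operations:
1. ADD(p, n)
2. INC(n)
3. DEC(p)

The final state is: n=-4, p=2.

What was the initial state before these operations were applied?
n=-5, p=8

Working backwards:
Final state: n=-4, p=2
Before step 3 (DEC(p)): n=-4, p=3
Before step 2 (INC(n)): n=-5, p=3
Before step 1 (ADD(p, n)): n=-5, p=8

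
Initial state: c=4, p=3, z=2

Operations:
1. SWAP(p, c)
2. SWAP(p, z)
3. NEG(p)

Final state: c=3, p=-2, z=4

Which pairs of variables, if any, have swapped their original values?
None

Comparing initial and final values:
p: 3 → -2
c: 4 → 3
z: 2 → 4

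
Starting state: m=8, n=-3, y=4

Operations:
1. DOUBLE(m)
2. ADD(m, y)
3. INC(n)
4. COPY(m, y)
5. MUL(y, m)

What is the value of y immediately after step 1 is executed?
y = 4

Tracing y through execution:
Initial: y = 4
After step 1 (DOUBLE(m)): y = 4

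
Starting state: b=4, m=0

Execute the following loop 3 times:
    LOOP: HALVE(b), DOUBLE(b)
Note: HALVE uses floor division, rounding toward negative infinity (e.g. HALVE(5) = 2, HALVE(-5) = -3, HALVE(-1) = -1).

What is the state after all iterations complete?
b=4, m=0

Iteration trace:
Start: b=4, m=0
After iteration 1: b=4, m=0
After iteration 2: b=4, m=0
After iteration 3: b=4, m=0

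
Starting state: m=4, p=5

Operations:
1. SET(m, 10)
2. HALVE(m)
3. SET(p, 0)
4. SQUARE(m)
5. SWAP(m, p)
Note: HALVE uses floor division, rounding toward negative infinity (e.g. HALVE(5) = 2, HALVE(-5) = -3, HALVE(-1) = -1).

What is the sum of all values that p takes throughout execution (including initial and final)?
40

Values of p at each step:
Initial: p = 5
After step 1: p = 5
After step 2: p = 5
After step 3: p = 0
After step 4: p = 0
After step 5: p = 25
Sum = 5 + 5 + 5 + 0 + 0 + 25 = 40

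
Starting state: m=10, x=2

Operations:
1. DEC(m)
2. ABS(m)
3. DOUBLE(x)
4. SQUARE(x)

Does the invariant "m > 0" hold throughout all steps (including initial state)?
Yes

The invariant holds at every step.

State at each step:
Initial: m=10, x=2
After step 1: m=9, x=2
After step 2: m=9, x=2
After step 3: m=9, x=4
After step 4: m=9, x=16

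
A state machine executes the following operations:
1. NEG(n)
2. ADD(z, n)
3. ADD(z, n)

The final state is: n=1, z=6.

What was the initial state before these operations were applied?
n=-1, z=4

Working backwards:
Final state: n=1, z=6
Before step 3 (ADD(z, n)): n=1, z=5
Before step 2 (ADD(z, n)): n=1, z=4
Before step 1 (NEG(n)): n=-1, z=4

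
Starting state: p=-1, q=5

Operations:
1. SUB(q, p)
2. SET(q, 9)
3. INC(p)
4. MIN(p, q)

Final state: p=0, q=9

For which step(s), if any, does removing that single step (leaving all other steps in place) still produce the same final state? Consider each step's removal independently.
Step(s) 1, 4

Testing removal of each single step:
Without step 1: final = p=0, q=9 (same)
Without step 2: final = p=0, q=6 (different)
Without step 3: final = p=-1, q=9 (different)
Without step 4: final = p=0, q=9 (same)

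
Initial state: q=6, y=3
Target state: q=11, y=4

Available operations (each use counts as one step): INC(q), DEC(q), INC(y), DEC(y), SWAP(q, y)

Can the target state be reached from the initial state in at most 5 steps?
No

The target state cannot be reached within 5 steps.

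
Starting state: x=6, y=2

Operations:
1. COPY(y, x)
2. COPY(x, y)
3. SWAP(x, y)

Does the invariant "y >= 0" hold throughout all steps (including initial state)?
Yes

The invariant holds at every step.

State at each step:
Initial: x=6, y=2
After step 1: x=6, y=6
After step 2: x=6, y=6
After step 3: x=6, y=6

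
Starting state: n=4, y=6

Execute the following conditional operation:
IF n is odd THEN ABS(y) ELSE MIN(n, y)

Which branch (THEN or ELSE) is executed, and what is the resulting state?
Branch: ELSE, Final state: n=4, y=6

Evaluating condition: n is odd
Condition is False, so ELSE branch executes
After MIN(n, y): n=4, y=6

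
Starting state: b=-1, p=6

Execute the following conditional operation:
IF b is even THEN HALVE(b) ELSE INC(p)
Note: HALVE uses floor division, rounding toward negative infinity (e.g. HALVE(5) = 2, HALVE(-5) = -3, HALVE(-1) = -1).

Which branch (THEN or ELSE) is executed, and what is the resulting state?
Branch: ELSE, Final state: b=-1, p=7

Evaluating condition: b is even
Condition is False, so ELSE branch executes
After INC(p): b=-1, p=7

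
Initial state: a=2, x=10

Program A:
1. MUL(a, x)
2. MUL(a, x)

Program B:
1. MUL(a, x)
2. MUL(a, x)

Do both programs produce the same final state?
Yes

Program A final state: a=200, x=10
Program B final state: a=200, x=10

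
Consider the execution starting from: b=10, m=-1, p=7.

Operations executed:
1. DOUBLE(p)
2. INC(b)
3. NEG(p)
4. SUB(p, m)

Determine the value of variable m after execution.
m = -1

Tracing execution:
Step 1: DOUBLE(p) → m = -1
Step 2: INC(b) → m = -1
Step 3: NEG(p) → m = -1
Step 4: SUB(p, m) → m = -1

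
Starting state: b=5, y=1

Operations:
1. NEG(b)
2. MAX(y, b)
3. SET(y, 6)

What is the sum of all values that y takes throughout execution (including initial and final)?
9

Values of y at each step:
Initial: y = 1
After step 1: y = 1
After step 2: y = 1
After step 3: y = 6
Sum = 1 + 1 + 1 + 6 = 9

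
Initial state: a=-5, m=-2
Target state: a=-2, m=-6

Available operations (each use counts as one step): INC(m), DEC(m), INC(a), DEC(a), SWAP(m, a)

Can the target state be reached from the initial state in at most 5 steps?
Yes

Path (2 steps): DEC(a) → SWAP(m, a)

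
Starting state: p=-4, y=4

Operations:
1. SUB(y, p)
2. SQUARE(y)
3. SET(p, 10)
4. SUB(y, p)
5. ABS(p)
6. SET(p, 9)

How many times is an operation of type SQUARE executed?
1

Counting SQUARE operations:
Step 2: SQUARE(y) ← SQUARE
Total: 1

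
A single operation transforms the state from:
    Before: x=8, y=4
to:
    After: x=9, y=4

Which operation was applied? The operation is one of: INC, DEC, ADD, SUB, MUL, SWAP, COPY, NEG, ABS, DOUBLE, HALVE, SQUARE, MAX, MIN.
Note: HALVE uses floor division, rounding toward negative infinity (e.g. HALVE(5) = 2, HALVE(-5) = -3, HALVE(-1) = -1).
INC(x)

Analyzing the change:
Before: x=8, y=4
After: x=9, y=4
Variable x changed from 8 to 9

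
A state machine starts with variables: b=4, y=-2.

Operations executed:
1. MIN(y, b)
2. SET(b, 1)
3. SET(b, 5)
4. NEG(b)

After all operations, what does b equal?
b = -5

Tracing execution:
Step 1: MIN(y, b) → b = 4
Step 2: SET(b, 1) → b = 1
Step 3: SET(b, 5) → b = 5
Step 4: NEG(b) → b = -5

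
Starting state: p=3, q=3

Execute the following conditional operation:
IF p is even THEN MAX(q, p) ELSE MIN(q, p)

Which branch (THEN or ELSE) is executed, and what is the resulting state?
Branch: ELSE, Final state: p=3, q=3

Evaluating condition: p is even
Condition is False, so ELSE branch executes
After MIN(q, p): p=3, q=3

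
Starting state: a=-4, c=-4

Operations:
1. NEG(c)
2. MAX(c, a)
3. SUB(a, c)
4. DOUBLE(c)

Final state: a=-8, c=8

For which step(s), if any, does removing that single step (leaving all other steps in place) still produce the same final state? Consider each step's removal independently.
Step(s) 2

Testing removal of each single step:
Without step 1: final = a=0, c=-8 (different)
Without step 2: final = a=-8, c=8 (same)
Without step 3: final = a=-4, c=8 (different)
Without step 4: final = a=-8, c=4 (different)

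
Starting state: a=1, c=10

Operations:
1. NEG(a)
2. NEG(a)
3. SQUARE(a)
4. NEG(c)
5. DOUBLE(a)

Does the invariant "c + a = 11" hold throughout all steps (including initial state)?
No, violated after step 1

The invariant is violated after step 1.

State at each step:
Initial: a=1, c=10
After step 1: a=-1, c=10
After step 2: a=1, c=10
After step 3: a=1, c=10
After step 4: a=1, c=-10
After step 5: a=2, c=-10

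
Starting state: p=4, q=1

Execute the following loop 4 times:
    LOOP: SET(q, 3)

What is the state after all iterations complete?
p=4, q=3

Iteration trace:
Start: p=4, q=1
After iteration 1: p=4, q=3
After iteration 2: p=4, q=3
After iteration 3: p=4, q=3
After iteration 4: p=4, q=3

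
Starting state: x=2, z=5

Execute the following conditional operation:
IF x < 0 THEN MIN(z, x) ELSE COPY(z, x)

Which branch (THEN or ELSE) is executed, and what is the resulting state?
Branch: ELSE, Final state: x=2, z=2

Evaluating condition: x < 0
x = 2
Condition is False, so ELSE branch executes
After COPY(z, x): x=2, z=2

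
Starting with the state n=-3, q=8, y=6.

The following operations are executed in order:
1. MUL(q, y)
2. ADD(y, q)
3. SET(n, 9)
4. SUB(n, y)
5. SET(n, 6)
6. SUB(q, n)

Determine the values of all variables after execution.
{n: 6, q: 42, y: 54}

Step-by-step execution:
Initial: n=-3, q=8, y=6
After step 1 (MUL(q, y)): n=-3, q=48, y=6
After step 2 (ADD(y, q)): n=-3, q=48, y=54
After step 3 (SET(n, 9)): n=9, q=48, y=54
After step 4 (SUB(n, y)): n=-45, q=48, y=54
After step 5 (SET(n, 6)): n=6, q=48, y=54
After step 6 (SUB(q, n)): n=6, q=42, y=54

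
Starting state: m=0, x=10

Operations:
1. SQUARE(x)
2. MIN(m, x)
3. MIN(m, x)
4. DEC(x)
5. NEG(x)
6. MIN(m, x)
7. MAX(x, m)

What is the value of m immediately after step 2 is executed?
m = 0

Tracing m through execution:
Initial: m = 0
After step 1 (SQUARE(x)): m = 0
After step 2 (MIN(m, x)): m = 0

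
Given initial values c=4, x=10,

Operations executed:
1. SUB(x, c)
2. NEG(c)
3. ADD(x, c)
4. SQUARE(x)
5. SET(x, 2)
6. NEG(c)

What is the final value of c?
c = 4

Tracing execution:
Step 1: SUB(x, c) → c = 4
Step 2: NEG(c) → c = -4
Step 3: ADD(x, c) → c = -4
Step 4: SQUARE(x) → c = -4
Step 5: SET(x, 2) → c = -4
Step 6: NEG(c) → c = 4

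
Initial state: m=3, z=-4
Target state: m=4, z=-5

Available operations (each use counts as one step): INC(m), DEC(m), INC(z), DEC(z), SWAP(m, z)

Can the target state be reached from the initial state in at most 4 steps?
Yes

Path (2 steps): INC(m) → DEC(z)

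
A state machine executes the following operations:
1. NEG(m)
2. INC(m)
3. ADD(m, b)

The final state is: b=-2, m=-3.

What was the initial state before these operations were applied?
b=-2, m=2

Working backwards:
Final state: b=-2, m=-3
Before step 3 (ADD(m, b)): b=-2, m=-1
Before step 2 (INC(m)): b=-2, m=-2
Before step 1 (NEG(m)): b=-2, m=2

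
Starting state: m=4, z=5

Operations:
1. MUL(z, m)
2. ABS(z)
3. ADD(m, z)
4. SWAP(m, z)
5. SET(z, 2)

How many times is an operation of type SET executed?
1

Counting SET operations:
Step 5: SET(z, 2) ← SET
Total: 1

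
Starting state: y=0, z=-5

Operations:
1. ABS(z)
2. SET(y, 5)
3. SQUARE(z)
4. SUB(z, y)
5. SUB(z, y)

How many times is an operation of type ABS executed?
1

Counting ABS operations:
Step 1: ABS(z) ← ABS
Total: 1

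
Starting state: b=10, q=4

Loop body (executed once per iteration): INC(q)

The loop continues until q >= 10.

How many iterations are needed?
6

Tracing iterations:
Initial: b=10, q=4
After iteration 1: b=10, q=5
After iteration 2: b=10, q=6
After iteration 3: b=10, q=7
After iteration 4: b=10, q=8
After iteration 5: b=10, q=9
After iteration 6: b=10, q=10
q >= 10 now holds, so the loop exits after 6 iterations.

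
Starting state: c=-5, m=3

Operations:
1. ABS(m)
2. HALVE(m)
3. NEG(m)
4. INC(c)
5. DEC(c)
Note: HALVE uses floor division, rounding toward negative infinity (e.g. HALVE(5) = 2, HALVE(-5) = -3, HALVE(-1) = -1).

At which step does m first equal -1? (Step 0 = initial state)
Step 3

Tracing m:
Initial: m = 3
After step 1: m = 3
After step 2: m = 1
After step 3: m = -1 ← first occurrence
After step 4: m = -1
After step 5: m = -1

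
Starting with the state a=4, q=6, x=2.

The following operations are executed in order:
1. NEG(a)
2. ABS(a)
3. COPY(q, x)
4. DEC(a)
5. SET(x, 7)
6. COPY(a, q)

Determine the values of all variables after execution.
{a: 2, q: 2, x: 7}

Step-by-step execution:
Initial: a=4, q=6, x=2
After step 1 (NEG(a)): a=-4, q=6, x=2
After step 2 (ABS(a)): a=4, q=6, x=2
After step 3 (COPY(q, x)): a=4, q=2, x=2
After step 4 (DEC(a)): a=3, q=2, x=2
After step 5 (SET(x, 7)): a=3, q=2, x=7
After step 6 (COPY(a, q)): a=2, q=2, x=7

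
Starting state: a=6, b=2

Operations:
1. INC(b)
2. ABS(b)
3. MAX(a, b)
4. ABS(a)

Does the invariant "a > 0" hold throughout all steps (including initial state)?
Yes

The invariant holds at every step.

State at each step:
Initial: a=6, b=2
After step 1: a=6, b=3
After step 2: a=6, b=3
After step 3: a=6, b=3
After step 4: a=6, b=3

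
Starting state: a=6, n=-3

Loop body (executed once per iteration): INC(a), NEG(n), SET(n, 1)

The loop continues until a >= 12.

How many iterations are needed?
6

Tracing iterations:
Initial: a=6, n=-3
After iteration 1: a=7, n=1
After iteration 2: a=8, n=1
After iteration 3: a=9, n=1
After iteration 4: a=10, n=1
After iteration 5: a=11, n=1
After iteration 6: a=12, n=1
a >= 12 now holds, so the loop exits after 6 iterations.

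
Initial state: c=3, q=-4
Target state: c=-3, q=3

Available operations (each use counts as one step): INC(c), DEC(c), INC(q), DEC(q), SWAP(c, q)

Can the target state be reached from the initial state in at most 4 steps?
Yes

Path (2 steps): INC(q) → SWAP(c, q)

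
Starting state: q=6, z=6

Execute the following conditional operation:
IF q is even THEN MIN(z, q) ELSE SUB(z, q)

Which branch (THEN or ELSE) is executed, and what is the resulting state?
Branch: THEN, Final state: q=6, z=6

Evaluating condition: q is even
Condition is True, so THEN branch executes
After MIN(z, q): q=6, z=6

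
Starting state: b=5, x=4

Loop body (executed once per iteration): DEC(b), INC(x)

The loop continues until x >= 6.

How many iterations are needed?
2

Tracing iterations:
Initial: b=5, x=4
After iteration 1: b=4, x=5
After iteration 2: b=3, x=6
x >= 6 now holds, so the loop exits after 2 iterations.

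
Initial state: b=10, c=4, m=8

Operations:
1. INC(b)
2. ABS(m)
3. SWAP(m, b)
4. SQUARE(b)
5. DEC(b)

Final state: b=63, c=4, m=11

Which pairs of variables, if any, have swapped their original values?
None

Comparing initial and final values:
m: 8 → 11
c: 4 → 4
b: 10 → 63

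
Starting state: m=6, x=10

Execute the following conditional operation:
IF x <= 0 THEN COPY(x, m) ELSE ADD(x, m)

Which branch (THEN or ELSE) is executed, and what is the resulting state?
Branch: ELSE, Final state: m=6, x=16

Evaluating condition: x <= 0
x = 10
Condition is False, so ELSE branch executes
After ADD(x, m): m=6, x=16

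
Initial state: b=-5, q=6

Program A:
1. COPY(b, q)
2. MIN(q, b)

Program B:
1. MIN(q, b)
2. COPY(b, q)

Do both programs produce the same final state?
No

Program A final state: b=6, q=6
Program B final state: b=-5, q=-5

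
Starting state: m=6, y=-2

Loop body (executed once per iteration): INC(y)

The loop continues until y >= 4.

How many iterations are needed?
6

Tracing iterations:
Initial: m=6, y=-2
After iteration 1: m=6, y=-1
After iteration 2: m=6, y=0
After iteration 3: m=6, y=1
After iteration 4: m=6, y=2
After iteration 5: m=6, y=3
After iteration 6: m=6, y=4
y >= 4 now holds, so the loop exits after 6 iterations.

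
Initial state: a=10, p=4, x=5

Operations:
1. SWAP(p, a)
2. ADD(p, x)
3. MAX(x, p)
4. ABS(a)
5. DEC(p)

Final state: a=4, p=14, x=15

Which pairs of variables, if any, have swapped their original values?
None

Comparing initial and final values:
x: 5 → 15
a: 10 → 4
p: 4 → 14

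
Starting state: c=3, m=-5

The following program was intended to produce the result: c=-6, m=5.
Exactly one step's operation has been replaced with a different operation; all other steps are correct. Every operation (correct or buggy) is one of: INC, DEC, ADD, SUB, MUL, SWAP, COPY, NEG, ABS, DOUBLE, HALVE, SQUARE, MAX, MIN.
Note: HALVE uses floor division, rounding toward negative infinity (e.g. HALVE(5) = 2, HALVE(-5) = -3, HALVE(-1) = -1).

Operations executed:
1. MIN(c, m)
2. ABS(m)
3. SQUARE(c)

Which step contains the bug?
Step 3

Trace with buggy code:
Initial: c=3, m=-5
After step 1: c=-5, m=-5
After step 2: c=-5, m=5
After step 3: c=25, m=5
Actual final c=25, m=5 ≠ expected c=-6, m=5.
Step 3 is the only position where a single-operation replacement can produce the expected result.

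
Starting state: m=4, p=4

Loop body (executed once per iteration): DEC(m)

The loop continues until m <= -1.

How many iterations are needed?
5

Tracing iterations:
Initial: m=4, p=4
After iteration 1: m=3, p=4
After iteration 2: m=2, p=4
After iteration 3: m=1, p=4
After iteration 4: m=0, p=4
After iteration 5: m=-1, p=4
m <= -1 now holds, so the loop exits after 5 iterations.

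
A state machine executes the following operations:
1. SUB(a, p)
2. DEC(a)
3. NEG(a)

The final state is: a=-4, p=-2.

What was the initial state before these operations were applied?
a=3, p=-2

Working backwards:
Final state: a=-4, p=-2
Before step 3 (NEG(a)): a=4, p=-2
Before step 2 (DEC(a)): a=5, p=-2
Before step 1 (SUB(a, p)): a=3, p=-2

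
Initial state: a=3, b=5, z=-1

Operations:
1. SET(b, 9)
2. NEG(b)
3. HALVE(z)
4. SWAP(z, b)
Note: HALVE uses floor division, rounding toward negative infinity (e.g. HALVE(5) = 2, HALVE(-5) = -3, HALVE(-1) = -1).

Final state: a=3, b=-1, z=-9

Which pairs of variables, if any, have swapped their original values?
None

Comparing initial and final values:
b: 5 → -1
z: -1 → -9
a: 3 → 3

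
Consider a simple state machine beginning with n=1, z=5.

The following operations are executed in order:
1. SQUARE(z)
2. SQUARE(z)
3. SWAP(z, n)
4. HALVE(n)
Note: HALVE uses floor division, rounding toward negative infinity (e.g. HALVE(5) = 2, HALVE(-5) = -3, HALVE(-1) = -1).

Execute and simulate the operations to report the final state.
{n: 312, z: 1}

Step-by-step execution:
Initial: n=1, z=5
After step 1 (SQUARE(z)): n=1, z=25
After step 2 (SQUARE(z)): n=1, z=625
After step 3 (SWAP(z, n)): n=625, z=1
After step 4 (HALVE(n)): n=312, z=1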